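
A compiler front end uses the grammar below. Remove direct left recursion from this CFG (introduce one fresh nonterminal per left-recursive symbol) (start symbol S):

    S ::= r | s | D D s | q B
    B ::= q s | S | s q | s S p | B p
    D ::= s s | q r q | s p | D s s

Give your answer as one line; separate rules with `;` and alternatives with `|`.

S ::= r | s | D D s | q B; B ::= q s B' | S B' | s q B' | s S p B'; D ::= s s D' | q r q D' | s p D'; B' ::= p B' | epsilon; D' ::= s s D' | epsilon

Left recursion appears on B, D.
For B: α = {p}, β = {q s, S, s q, s S p}. Rewrite as B → β B' and B' → α B' | ε.
For D: α = {s s}, β = {s s, q r q, s p}. Rewrite as D → β D' and D' → α D' | ε.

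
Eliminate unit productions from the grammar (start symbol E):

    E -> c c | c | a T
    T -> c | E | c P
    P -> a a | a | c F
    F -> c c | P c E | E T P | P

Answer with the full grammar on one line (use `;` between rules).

E -> c c | c | a T; T -> c c | c | a T | c P; P -> a a | a | c F; F -> c c | P c E | E T P | a a | a | c F

Unit pairs: F ⇒* {P}; T ⇒* {E}.
For each unit pair (A, B), copy every non-unit production of B to A, then drop all unit productions.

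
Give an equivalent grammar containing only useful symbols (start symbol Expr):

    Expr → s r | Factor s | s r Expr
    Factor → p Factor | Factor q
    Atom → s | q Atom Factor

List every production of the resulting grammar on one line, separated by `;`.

Generating nonterminals: {Atom, Expr}.
Reachable from Expr after that: {Expr}.
Removed useless symbols: {Atom, Factor} and every production mentioning them.

Expr → s r | s r Expr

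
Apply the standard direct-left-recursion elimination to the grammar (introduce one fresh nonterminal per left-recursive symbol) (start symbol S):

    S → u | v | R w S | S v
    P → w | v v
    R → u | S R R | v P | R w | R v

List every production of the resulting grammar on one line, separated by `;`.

S → u S' | v S' | R w S S'; P → w | v v; R → u R' | S R R R' | v P R'; S' → v S' | ε; R' → w R' | v R' | ε

Directly left-recursive nonterminals: S, R.
For S: α = {v}, β = {u, v, R w S}. Rewrite as S → β S' and S' → α S' | ε.
For R: α = {w, v}, β = {u, S R R, v P}. Rewrite as R → β R' and R' → α R' | ε.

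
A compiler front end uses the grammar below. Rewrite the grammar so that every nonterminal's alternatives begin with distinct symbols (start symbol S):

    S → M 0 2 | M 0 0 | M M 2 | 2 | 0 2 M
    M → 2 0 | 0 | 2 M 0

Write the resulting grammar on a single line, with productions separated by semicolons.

S has alternatives sharing prefix 'M': factor to S → M S' with S' → 0 2 | 0 0 | M 2.
M has alternatives sharing prefix '2': factor to M → 2 M' with M' → 0 | M 0.
S' has alternatives sharing prefix '0': factor to S' → 0 S'' with S'' → 2 | 0.

S → 2 | 0 2 M | M S'; M → 0 | 2 M'; S' → M 2 | 0 S''; M' → 0 | M 0; S'' → 2 | 0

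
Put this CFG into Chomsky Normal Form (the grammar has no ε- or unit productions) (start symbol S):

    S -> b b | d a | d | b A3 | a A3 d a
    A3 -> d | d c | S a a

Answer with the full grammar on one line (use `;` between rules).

Introduce a nonterminal for each terminal appearing in a rule of length ≥ 2: X1 → b, X2 → d, X3 → a, X4 → c.
Binarize each right-hand side of length ≥ 3 by chaining fresh nonterminals (Y1, Y2, …): affected rules were S → X3 A3 X2 X3; A3 → S X3 X3.

S -> X1 X1 | X2 X3 | d | X1 A3 | X3 Y1; A3 -> d | X2 X4 | S Y3; X1 -> b; X2 -> d; X3 -> a; X4 -> c; Y1 -> A3 Y2; Y2 -> X2 X3; Y3 -> X3 X3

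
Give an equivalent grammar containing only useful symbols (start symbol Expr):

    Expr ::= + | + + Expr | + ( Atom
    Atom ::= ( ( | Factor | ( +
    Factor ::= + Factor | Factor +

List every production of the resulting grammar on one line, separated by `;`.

Generating nonterminals: {Atom, Expr}.
Reachable from Expr after that: {Atom, Expr}.
Removed useless symbols: {Factor} and every production mentioning them.

Expr ::= + | + + Expr | + ( Atom; Atom ::= ( ( | ( +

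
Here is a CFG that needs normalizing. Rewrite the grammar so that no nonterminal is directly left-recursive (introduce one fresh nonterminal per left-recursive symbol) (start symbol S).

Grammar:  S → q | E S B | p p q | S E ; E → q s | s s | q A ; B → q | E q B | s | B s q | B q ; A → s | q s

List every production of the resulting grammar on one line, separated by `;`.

S → q S' | E S B S' | p p q S'; E → q s | s s | q A; B → q B' | E q B B' | s B'; A → s | q s; S' → E S' | ε; B' → s q B' | q B' | ε

S, B are directly left-recursive.
For S: α = {E}, β = {q, E S B, p p q}. Rewrite as S → β S' and S' → α S' | ε.
For B: α = {s q, q}, β = {q, E q B, s}. Rewrite as B → β B' and B' → α B' | ε.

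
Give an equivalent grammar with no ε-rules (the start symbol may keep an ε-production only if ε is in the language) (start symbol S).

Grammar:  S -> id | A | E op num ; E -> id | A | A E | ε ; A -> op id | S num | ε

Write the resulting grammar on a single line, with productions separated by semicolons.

The nullable symbols are {A, E, S}.
ε ∈ L(G) since S is nullable, so keep S → ε.
Add the nullable-subset variants: S → E op num gives E op num | op num. A → S num gives S num | num.

S -> id | A | E op num | op num | ε; E -> id | A | A E; A -> op id | S num | num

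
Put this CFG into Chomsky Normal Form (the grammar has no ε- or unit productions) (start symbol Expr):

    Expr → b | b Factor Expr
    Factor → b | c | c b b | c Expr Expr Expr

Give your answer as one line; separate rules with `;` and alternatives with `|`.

Expr → b | X1 Y1; Factor → b | c | X2 Y2 | X2 Y3; X1 → b; X2 → c; Y1 → Factor Expr; Y2 → X1 X1; Y3 → Expr Y4; Y4 → Expr Expr

Introduce a nonterminal for each terminal appearing in a rule of length ≥ 2: X1 → b, X2 → c.
Binarize each right-hand side of length ≥ 3 by chaining fresh nonterminals (Y1, Y2, …): affected rules were Expr → X1 Factor Expr; Factor → X2 X1 X1; Factor → X2 Expr Expr Expr.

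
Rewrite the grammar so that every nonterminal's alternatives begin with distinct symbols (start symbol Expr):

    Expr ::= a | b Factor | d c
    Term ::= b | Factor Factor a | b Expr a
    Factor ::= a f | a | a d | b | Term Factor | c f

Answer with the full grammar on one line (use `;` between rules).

Expr ::= a | b Factor | d c; Term ::= Factor Factor a | b Term1; Factor ::= b | Term Factor | c f | a Factor1; Term1 ::= ε | Expr a; Factor1 ::= f | ε | d

Term has alternatives sharing prefix 'b': factor to Term → b Term1 with Term1 → ε | Expr a.
Factor has alternatives sharing prefix 'a': factor to Factor → a Factor1 with Factor1 → f | ε | d.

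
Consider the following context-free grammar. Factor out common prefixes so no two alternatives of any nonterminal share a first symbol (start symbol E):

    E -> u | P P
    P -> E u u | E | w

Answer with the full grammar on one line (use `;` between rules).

E -> u | P P; P -> w | E P'; P' -> u u | epsilon

P has alternatives sharing prefix 'E': factor to P → E P' with P' → u u | ε.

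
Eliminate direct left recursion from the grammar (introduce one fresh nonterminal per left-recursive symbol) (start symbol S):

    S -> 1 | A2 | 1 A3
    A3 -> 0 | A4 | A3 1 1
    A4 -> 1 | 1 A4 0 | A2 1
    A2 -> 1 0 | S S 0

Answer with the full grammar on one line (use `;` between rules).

A3 is directly left-recursive.
For A3: α = {1 1}, β = {0, A4}. Rewrite as A3 → β A3' and A3' → α A3' | ε.

S -> 1 | A2 | 1 A3; A3 -> 0 A3' | A4 A3'; A4 -> 1 | 1 A4 0 | A2 1; A2 -> 1 0 | S S 0; A3' -> 1 1 A3' | ε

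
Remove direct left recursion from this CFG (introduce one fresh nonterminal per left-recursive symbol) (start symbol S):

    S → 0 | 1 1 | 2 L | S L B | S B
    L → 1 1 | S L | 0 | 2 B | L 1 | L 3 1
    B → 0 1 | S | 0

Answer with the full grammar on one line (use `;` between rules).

S → 0 S' | 1 1 S' | 2 L S'; L → 1 1 L' | S L L' | 0 L' | 2 B L'; B → 0 1 | S | 0; S' → L B S' | B S' | epsilon; L' → 1 L' | 3 1 L' | epsilon

S, L are directly left-recursive.
For S: α = {L B, B}, β = {0, 1 1, 2 L}. Rewrite as S → β S' and S' → α S' | ε.
For L: α = {1, 3 1}, β = {1 1, S L, 0, 2 B}. Rewrite as L → β L' and L' → α L' | ε.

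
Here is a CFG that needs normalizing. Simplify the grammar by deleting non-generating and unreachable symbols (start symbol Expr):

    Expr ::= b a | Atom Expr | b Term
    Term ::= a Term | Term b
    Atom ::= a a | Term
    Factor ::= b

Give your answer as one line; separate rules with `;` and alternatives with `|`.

Expr ::= b a | Atom Expr; Atom ::= a a

Generating nonterminals: {Atom, Expr, Factor}.
Reachable from Expr after that: {Atom, Expr}.
Removed useless symbols: {Factor, Term} and every production mentioning them.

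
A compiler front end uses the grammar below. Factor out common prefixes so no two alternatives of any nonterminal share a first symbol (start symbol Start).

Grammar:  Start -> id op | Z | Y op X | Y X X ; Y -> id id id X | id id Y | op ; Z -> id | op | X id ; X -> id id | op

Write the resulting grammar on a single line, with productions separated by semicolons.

Start -> id op | Z | Y Start1; Y -> op | id id Y1; Z -> id | op | X id; X -> id id | op; Start1 -> op X | X X; Y1 -> id X | Y

Start has alternatives sharing prefix 'Y': factor to Start → Y Start1 with Start1 → op X | X X.
Y has alternatives sharing prefix 'id id': factor to Y → id id Y1 with Y1 → id X | Y.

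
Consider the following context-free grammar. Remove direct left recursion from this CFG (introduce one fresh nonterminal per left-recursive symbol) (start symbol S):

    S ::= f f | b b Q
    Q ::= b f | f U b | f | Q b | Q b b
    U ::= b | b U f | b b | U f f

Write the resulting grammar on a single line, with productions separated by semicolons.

Left recursion appears on Q, U.
For Q: α = {b, b b}, β = {b f, f U b, f}. Rewrite as Q → β Q' and Q' → α Q' | ε.
For U: α = {f f}, β = {b, b U f, b b}. Rewrite as U → β U' and U' → α U' | ε.

S ::= f f | b b Q; Q ::= b f Q' | f U b Q' | f Q'; U ::= b U' | b U f U' | b b U'; Q' ::= b Q' | b b Q' | ε; U' ::= f f U' | ε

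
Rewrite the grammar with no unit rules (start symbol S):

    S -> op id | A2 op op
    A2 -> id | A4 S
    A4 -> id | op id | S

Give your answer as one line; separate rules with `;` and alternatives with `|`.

S -> op id | A2 op op; A2 -> id | A4 S; A4 -> id | op id | A2 op op

Unit pairs: A4 ⇒* {S}.
Replace each nonterminal's rules with the union of the non-unit rules of every nonterminal it unit-derives.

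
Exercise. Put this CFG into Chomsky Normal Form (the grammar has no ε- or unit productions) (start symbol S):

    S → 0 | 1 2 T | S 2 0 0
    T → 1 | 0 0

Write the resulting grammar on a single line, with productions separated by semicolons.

Introduce a nonterminal for each terminal appearing in a rule of length ≥ 2: X1 → 1, X2 → 2, X3 → 0.
Binarize each right-hand side of length ≥ 3 by chaining fresh nonterminals (Y1, Y2, …): affected rules were S → X1 X2 T; S → S X2 X3 X3.

S → 0 | X1 Y1 | S Y2; T → 1 | X3 X3; X1 → 1; X2 → 2; X3 → 0; Y1 → X2 T; Y2 → X2 Y3; Y3 → X3 X3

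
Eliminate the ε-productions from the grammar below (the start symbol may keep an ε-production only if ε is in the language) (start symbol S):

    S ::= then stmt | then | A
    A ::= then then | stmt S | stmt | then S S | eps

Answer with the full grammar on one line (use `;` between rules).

Nullable nonterminals: {A, S}.
ε ∈ L(G) since S is nullable, so keep S → ε.
Add the nullable-subset variants: A → stmt S gives stmt S | stmt. A → then S S gives then S S | then S | then.

S ::= then stmt | then | A | ε; A ::= then then | stmt S | stmt | then S S | then S | then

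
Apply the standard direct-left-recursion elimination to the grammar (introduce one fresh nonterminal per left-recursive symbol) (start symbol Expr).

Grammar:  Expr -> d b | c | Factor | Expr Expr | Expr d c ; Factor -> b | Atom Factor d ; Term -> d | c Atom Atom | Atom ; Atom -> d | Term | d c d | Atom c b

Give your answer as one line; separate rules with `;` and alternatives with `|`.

Left recursion appears on Expr, Atom.
For Expr: α = {Expr, d c}, β = {d b, c, Factor}. Rewrite as Expr → β Expr1 and Expr1 → α Expr1 | ε.
For Atom: α = {c b}, β = {d, Term, d c d}. Rewrite as Atom → β Atom1 and Atom1 → α Atom1 | ε.

Expr -> d b Expr1 | c Expr1 | Factor Expr1; Factor -> b | Atom Factor d; Term -> d | c Atom Atom | Atom; Atom -> d Atom1 | Term Atom1 | d c d Atom1; Expr1 -> Expr Expr1 | d c Expr1 | ε; Atom1 -> c b Atom1 | ε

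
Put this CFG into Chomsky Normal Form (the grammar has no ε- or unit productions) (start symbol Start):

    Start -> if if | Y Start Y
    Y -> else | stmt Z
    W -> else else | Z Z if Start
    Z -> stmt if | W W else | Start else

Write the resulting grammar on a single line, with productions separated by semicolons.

Start -> X1 X1 | Y Y1; Y -> else | X2 Z; W -> X3 X3 | Z Y2; Z -> X2 X1 | W Y4 | Start X3; X1 -> if; X2 -> stmt; X3 -> else; Y1 -> Start Y; Y2 -> Z Y3; Y3 -> X1 Start; Y4 -> W X3

Introduce a nonterminal for each terminal appearing in a rule of length ≥ 2: X1 → if, X2 → stmt, X3 → else.
Binarize each right-hand side of length ≥ 3 by chaining fresh nonterminals (Y1, Y2, …): affected rules were Start → Y Start Y; W → Z Z X1 Start; Z → W W X3.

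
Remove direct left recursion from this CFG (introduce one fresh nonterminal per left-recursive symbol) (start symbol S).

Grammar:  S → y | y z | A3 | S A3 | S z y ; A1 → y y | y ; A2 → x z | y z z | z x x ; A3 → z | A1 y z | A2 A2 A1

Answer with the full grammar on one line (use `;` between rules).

S → y S' | y z S' | A3 S'; A1 → y y | y; A2 → x z | y z z | z x x; A3 → z | A1 y z | A2 A2 A1; S' → A3 S' | z y S' | ε

Directly left-recursive nonterminal: S.
For S: α = {A3, z y}, β = {y, y z, A3}. Rewrite as S → β S' and S' → α S' | ε.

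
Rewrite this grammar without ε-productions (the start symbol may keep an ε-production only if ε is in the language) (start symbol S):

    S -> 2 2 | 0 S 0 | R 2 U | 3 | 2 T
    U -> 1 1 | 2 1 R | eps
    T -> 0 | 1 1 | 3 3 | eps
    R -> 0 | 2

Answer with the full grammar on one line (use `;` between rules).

Nullable set = {T, U}.
ε ∉ L(G), so no ε-production is kept.
For each production, add variants omitting each subset of nullable occurrences: S → R 2 U gives R 2 U | R 2. S → 2 T gives 2 T | 2.

S -> 2 2 | 0 S 0 | R 2 U | R 2 | 3 | 2 T | 2; U -> 1 1 | 2 1 R; T -> 0 | 1 1 | 3 3; R -> 0 | 2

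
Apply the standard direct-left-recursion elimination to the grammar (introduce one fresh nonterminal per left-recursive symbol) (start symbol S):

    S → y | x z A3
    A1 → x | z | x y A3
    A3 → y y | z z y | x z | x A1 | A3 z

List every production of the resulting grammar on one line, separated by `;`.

S → y | x z A3; A1 → x | z | x y A3; A3 → y y A3' | z z y A3' | x z A3' | x A1 A3'; A3' → z A3' | ε

Left recursion appears on A3.
For A3: α = {z}, β = {y y, z z y, x z, x A1}. Rewrite as A3 → β A3' and A3' → α A3' | ε.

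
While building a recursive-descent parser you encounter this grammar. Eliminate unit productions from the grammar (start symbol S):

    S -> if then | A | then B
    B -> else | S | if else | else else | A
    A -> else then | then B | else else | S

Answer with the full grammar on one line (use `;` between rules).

S -> if then | then B | else then | else else; B -> else | if else | else else | if then | then B | else then; A -> if then | then B | else then | else else

Unit pairs: A ⇒* {S}; B ⇒* {A, S}; S ⇒* {A}.
For each unit pair (A, B), copy every non-unit production of B to A, then drop all unit productions.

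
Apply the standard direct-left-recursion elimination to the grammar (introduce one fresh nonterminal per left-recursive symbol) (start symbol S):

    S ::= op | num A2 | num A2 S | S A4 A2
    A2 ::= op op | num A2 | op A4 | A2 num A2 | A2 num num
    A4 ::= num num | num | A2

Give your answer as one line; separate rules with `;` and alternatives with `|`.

S ::= op S' | num A2 S' | num A2 S S'; A2 ::= op op A2' | num A2 A2' | op A4 A2'; A4 ::= num num | num | A2; S' ::= A4 A2 S' | ε; A2' ::= num A2 A2' | num num A2' | ε

Left recursion appears on S, A2.
For S: α = {A4 A2}, β = {op, num A2, num A2 S}. Rewrite as S → β S' and S' → α S' | ε.
For A2: α = {num A2, num num}, β = {op op, num A2, op A4}. Rewrite as A2 → β A2' and A2' → α A2' | ε.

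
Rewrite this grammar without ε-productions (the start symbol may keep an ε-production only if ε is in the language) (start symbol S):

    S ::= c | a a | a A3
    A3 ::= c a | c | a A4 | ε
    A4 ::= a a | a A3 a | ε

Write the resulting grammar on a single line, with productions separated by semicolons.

Nullable set = {A3, A4}.
ε ∉ L(G), so no ε-production is kept.
Expand every rule over subsets of its nullable positions: S → a A3 gives a A3 | a. A3 → a A4 gives a A4 | a.

S ::= c | a a | a A3 | a; A3 ::= c a | c | a A4 | a; A4 ::= a a | a A3 a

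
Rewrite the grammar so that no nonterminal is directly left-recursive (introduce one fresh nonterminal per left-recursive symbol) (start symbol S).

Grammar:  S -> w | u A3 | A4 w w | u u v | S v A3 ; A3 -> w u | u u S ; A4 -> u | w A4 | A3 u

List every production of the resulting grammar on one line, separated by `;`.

S -> w S' | u A3 S' | A4 w w S' | u u v S'; A3 -> w u | u u S; A4 -> u | w A4 | A3 u; S' -> v A3 S' | ε

S is directly left-recursive.
For S: α = {v A3}, β = {w, u A3, A4 w w, u u v}. Rewrite as S → β S' and S' → α S' | ε.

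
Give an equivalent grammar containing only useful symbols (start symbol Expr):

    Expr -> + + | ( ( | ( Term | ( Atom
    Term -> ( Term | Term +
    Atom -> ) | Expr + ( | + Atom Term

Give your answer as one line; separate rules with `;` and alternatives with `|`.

Generating nonterminals: {Atom, Expr}.
Reachable from Expr after that: {Atom, Expr}.
Removed useless symbols: {Term} and every production mentioning them.

Expr -> + + | ( ( | ( Atom; Atom -> ) | Expr + (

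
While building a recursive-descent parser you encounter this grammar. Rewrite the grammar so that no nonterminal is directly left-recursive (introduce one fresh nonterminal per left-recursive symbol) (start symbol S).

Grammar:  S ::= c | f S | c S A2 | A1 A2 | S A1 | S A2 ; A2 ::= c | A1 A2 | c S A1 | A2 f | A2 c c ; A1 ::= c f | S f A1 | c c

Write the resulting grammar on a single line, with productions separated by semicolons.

Left recursion appears on S, A2.
For S: α = {A1, A2}, β = {c, f S, c S A2, A1 A2}. Rewrite as S → β S' and S' → α S' | ε.
For A2: α = {f, c c}, β = {c, A1 A2, c S A1}. Rewrite as A2 → β A2' and A2' → α A2' | ε.

S ::= c S' | f S S' | c S A2 S' | A1 A2 S'; A2 ::= c A2' | A1 A2 A2' | c S A1 A2'; A1 ::= c f | S f A1 | c c; S' ::= A1 S' | A2 S' | ε; A2' ::= f A2' | c c A2' | ε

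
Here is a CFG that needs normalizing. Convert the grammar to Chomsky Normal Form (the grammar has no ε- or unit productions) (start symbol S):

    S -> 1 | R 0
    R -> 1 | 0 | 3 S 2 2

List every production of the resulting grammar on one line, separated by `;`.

Introduce a nonterminal for each terminal appearing in a rule of length ≥ 2: X1 → 0, X2 → 3, X3 → 2.
Binarize each right-hand side of length ≥ 3 by chaining fresh nonterminals (Y1, Y2, …): affected rules were R → X2 S X3 X3.

S -> 1 | R X1; R -> 1 | 0 | X2 Y1; X1 -> 0; X2 -> 3; X3 -> 2; Y1 -> S Y2; Y2 -> X3 X3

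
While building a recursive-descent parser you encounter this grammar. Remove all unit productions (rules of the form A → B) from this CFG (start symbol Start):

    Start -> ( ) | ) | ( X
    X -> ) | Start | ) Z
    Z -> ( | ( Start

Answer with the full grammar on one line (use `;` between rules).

Start -> ( ) | ) | ( X; X -> ( ) | ) | ( X | ) Z; Z -> ( | ( Start

Unit pairs: X ⇒* {Start}.
For each unit pair (A, B), copy every non-unit production of B to A, then drop all unit productions.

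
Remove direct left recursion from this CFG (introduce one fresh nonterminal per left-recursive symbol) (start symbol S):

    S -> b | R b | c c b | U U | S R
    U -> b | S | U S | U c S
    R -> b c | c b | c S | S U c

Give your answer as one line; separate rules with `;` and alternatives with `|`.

Directly left-recursive nonterminals: S, U.
For S: α = {R}, β = {b, R b, c c b, U U}. Rewrite as S → β S' and S' → α S' | ε.
For U: α = {S, c S}, β = {b, S}. Rewrite as U → β U' and U' → α U' | ε.

S -> b S' | R b S' | c c b S' | U U S'; U -> b U' | S U'; R -> b c | c b | c S | S U c; S' -> R S' | ε; U' -> S U' | c S U' | ε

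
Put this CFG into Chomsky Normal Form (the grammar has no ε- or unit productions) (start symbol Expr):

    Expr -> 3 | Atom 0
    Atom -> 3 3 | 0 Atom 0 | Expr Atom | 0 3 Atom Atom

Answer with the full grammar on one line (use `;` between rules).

Introduce a nonterminal for each terminal appearing in a rule of length ≥ 2: X1 → 0, X2 → 3.
Binarize each right-hand side of length ≥ 3 by chaining fresh nonterminals (Y1, Y2, …): affected rules were Atom → X1 Atom X1; Atom → X1 X2 Atom Atom.

Expr -> 3 | Atom X1; Atom -> X2 X2 | X1 Y1 | Expr Atom | X1 Y2; X1 -> 0; X2 -> 3; Y1 -> Atom X1; Y2 -> X2 Y3; Y3 -> Atom Atom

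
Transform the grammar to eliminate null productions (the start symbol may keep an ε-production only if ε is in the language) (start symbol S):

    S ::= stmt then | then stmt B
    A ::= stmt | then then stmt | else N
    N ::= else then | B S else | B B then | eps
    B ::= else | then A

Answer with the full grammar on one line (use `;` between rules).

S ::= stmt then | then stmt B; A ::= stmt | then then stmt | else N | else; N ::= else then | B S else | B B then; B ::= else | then A

Nullable nonterminals: {N}.
ε ∉ L(G), so no ε-production is kept.
For each production, add variants omitting each subset of nullable occurrences: A → else N gives else N | else.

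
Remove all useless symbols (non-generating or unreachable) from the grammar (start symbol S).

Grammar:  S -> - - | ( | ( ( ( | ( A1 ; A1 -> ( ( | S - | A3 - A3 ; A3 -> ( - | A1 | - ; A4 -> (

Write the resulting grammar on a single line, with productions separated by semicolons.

S -> - - | ( | ( ( ( | ( A1; A1 -> ( ( | S - | A3 - A3; A3 -> ( - | A1 | -

Generating nonterminals: {A1, A3, A4, S}.
Reachable from S after that: {A1, A3, S}.
Removed useless symbols: {A4} and every production mentioning them.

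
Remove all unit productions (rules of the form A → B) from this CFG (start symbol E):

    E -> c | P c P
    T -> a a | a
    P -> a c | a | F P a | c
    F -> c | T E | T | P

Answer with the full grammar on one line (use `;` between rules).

Unit pairs: F ⇒* {P, T}.
For every A with A ⇒* B via unit rules, add B's non-unit alternatives to A; then delete every rule of the form X → Y.

E -> c | P c P; T -> a a | a; P -> a c | a | F P a | c; F -> c | T E | a c | a | F P a | a a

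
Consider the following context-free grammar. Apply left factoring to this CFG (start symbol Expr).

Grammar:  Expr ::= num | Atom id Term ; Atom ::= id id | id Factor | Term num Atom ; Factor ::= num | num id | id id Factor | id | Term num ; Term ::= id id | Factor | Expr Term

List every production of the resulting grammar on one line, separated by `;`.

Expr ::= num | Atom id Term; Atom ::= Term num Atom | id Atom1; Factor ::= Term num | num Factor1 | id Factor2; Term ::= id id | Factor | Expr Term; Atom1 ::= id | Factor; Factor1 ::= ε | id; Factor2 ::= id Factor | ε

Atom has alternatives sharing prefix 'id': factor to Atom → id Atom1 with Atom1 → id | Factor.
Factor has alternatives sharing prefix 'num': factor to Factor → num Factor1 with Factor1 → ε | id.
Factor has alternatives sharing prefix 'id': factor to Factor → id Factor2 with Factor2 → id Factor | ε.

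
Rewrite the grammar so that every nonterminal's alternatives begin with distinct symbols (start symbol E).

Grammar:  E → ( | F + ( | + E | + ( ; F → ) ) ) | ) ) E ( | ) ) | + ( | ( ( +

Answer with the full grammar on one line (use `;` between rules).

E has alternatives sharing prefix '+': factor to E → + E' with E' → E | (.
F has alternatives sharing prefix ') )': factor to F → ) ) F' with F' → ) | E ( | ε.

E → ( | F + ( | + E'; F → + ( | ( ( + | ) ) F'; E' → E | (; F' → ) | E ( | epsilon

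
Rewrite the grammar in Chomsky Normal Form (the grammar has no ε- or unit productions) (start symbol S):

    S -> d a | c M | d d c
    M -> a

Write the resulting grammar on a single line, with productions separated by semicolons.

S -> X1 X2 | X3 M | X1 Y1; M -> a; X1 -> d; X2 -> a; X3 -> c; Y1 -> X1 X3

Introduce a nonterminal for each terminal appearing in a rule of length ≥ 2: X1 → d, X2 → a, X3 → c.
Binarize each right-hand side of length ≥ 3 by chaining fresh nonterminals (Y1, Y2, …): affected rules were S → X1 X1 X3.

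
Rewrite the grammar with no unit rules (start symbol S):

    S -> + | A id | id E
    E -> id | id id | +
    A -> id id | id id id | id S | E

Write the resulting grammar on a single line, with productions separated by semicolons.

S -> + | A id | id E; E -> id | id id | +; A -> id | id id | + | id id id | id S

Unit pairs: A ⇒* {E}.
For every A with A ⇒* B via unit rules, add B's non-unit alternatives to A; then delete every rule of the form X → Y.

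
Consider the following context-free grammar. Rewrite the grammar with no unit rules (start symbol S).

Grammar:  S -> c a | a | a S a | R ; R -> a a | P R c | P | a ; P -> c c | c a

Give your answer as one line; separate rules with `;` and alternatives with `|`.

Unit pairs: R ⇒* {P}; S ⇒* {P, R}.
For every A with A ⇒* B via unit rules, add B's non-unit alternatives to A; then delete every rule of the form X → Y.

S -> c a | a | a S a | c c | a a | P R c; R -> c c | c a | a a | P R c | a; P -> c c | c a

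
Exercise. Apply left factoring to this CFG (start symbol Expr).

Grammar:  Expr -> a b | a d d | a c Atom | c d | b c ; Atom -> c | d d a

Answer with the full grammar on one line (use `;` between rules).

Expr -> c d | b c | a Expr1; Atom -> c | d d a; Expr1 -> b | d d | c Atom

Expr has alternatives sharing prefix 'a': factor to Expr → a Expr1 with Expr1 → b | d d | c Atom.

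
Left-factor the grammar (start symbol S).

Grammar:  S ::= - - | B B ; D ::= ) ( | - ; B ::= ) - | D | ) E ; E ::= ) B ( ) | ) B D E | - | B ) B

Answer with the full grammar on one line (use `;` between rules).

S ::= - - | B B; D ::= ) ( | -; B ::= D | ) B'; E ::= - | B ) B | ) B E'; B' ::= - | E; E' ::= ( ) | D E

B has alternatives sharing prefix ')': factor to B → ) B' with B' → - | E.
E has alternatives sharing prefix ') B': factor to E → ) B E' with E' → ( ) | D E.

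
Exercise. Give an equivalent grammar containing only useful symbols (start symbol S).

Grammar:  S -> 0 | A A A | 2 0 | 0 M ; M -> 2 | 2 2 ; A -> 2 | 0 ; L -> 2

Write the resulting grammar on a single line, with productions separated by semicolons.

Generating nonterminals: {A, L, M, S}.
Reachable from S after that: {A, M, S}.
Removed useless symbols: {L} and every production mentioning them.

S -> 0 | A A A | 2 0 | 0 M; M -> 2 | 2 2; A -> 2 | 0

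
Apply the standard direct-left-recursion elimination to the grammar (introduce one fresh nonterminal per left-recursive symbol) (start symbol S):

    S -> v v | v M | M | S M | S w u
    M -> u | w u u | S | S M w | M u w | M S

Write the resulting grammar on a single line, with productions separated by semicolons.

Directly left-recursive nonterminals: S, M.
For S: α = {M, w u}, β = {v v, v M, M}. Rewrite as S → β S' and S' → α S' | ε.
For M: α = {u w, S}, β = {u, w u u, S, S M w}. Rewrite as M → β M' and M' → α M' | ε.

S -> v v S' | v M S' | M S'; M -> u M' | w u u M' | S M' | S M w M'; S' -> M S' | w u S' | ε; M' -> u w M' | S M' | ε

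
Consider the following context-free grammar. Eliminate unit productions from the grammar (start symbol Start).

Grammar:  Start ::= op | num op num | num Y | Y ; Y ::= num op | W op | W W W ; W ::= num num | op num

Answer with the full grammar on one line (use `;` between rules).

Unit pairs: Start ⇒* {Y}.
For every A with A ⇒* B via unit rules, add B's non-unit alternatives to A; then delete every rule of the form X → Y.

Start ::= op | num op num | num Y | num op | W op | W W W; Y ::= num op | W op | W W W; W ::= num num | op num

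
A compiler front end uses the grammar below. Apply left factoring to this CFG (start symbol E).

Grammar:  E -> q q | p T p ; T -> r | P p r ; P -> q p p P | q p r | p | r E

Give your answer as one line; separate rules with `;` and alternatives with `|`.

P has alternatives sharing prefix 'q p': factor to P → q p P' with P' → p P | r.

E -> q q | p T p; T -> r | P p r; P -> p | r E | q p P'; P' -> p P | r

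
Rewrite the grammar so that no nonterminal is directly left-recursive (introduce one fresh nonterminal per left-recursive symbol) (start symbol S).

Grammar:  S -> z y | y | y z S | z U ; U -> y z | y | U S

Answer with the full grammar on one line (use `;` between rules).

Left recursion appears on U.
For U: α = {S}, β = {y z, y}. Rewrite as U → β U' and U' → α U' | ε.

S -> z y | y | y z S | z U; U -> y z U' | y U'; U' -> S U' | epsilon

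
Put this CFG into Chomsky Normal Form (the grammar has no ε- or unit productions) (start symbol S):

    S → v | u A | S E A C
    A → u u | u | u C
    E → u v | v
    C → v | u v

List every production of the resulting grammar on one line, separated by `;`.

Introduce a nonterminal for each terminal appearing in a rule of length ≥ 2: X1 → u, X2 → v.
Binarize each right-hand side of length ≥ 3 by chaining fresh nonterminals (Y1, Y2, …): affected rules were S → S E A C.

S → v | X1 A | S Y1; A → X1 X1 | u | X1 C; E → X1 X2 | v; C → v | X1 X2; X1 → u; X2 → v; Y1 → E Y2; Y2 → A C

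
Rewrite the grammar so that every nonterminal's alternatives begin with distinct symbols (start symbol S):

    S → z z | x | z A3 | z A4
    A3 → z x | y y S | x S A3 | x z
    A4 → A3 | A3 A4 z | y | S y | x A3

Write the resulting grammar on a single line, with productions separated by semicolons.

S has alternatives sharing prefix 'z': factor to S → z S' with S' → z | A3 | A4.
A3 has alternatives sharing prefix 'x': factor to A3 → x A3' with A3' → S A3 | z.
A4 has alternatives sharing prefix 'A3': factor to A4 → A3 A4' with A4' → ε | A4 z.

S → x | z S'; A3 → z x | y y S | x A3'; A4 → y | S y | x A3 | A3 A4'; S' → z | A3 | A4; A3' → S A3 | z; A4' → eps | A4 z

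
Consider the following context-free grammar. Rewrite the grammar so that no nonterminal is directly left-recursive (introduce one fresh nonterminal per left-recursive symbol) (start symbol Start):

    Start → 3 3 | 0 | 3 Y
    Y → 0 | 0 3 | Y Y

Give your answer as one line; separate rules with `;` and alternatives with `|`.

Left recursion appears on Y.
For Y: α = {Y}, β = {0, 0 3}. Rewrite as Y → β Y1 and Y1 → α Y1 | ε.

Start → 3 3 | 0 | 3 Y; Y → 0 Y1 | 0 3 Y1; Y1 → Y Y1 | ε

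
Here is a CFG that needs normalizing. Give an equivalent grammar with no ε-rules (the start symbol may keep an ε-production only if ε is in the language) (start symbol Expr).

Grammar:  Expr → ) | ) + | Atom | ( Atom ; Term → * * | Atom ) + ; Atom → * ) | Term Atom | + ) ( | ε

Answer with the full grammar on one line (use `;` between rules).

Expr → ) | ) + | Atom | ( Atom | ( | ε; Term → * * | Atom ) + | ) +; Atom → * ) | Term Atom | Term | + ) (

Nullable set = {Atom, Expr}.
ε ∈ L(G) since Expr is nullable, so keep Expr → ε.
Add the nullable-subset variants: Expr → ( Atom gives ( Atom | (. Term → Atom ) + gives Atom ) + | ) +. Atom → Term Atom gives Term Atom | Term.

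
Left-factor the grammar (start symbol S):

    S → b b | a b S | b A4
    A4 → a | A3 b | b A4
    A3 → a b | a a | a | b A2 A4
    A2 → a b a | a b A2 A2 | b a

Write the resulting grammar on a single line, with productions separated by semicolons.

S → a b S | b S'; A4 → a | A3 b | b A4; A3 → b A2 A4 | a A3'; A2 → b a | a b A2'; S' → b | A4; A3' → b | a | eps; A2' → a | A2 A2

S has alternatives sharing prefix 'b': factor to S → b S' with S' → b | A4.
A3 has alternatives sharing prefix 'a': factor to A3 → a A3' with A3' → b | a | ε.
A2 has alternatives sharing prefix 'a b': factor to A2 → a b A2' with A2' → a | A2 A2.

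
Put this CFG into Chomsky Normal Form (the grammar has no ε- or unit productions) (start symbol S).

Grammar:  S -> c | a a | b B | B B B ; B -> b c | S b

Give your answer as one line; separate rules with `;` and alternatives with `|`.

Introduce a nonterminal for each terminal appearing in a rule of length ≥ 2: X1 → a, X2 → b, X3 → c.
Binarize each right-hand side of length ≥ 3 by chaining fresh nonterminals (Y1, Y2, …): affected rules were S → B B B.

S -> c | X1 X1 | X2 B | B Y1; B -> X2 X3 | S X2; X1 -> a; X2 -> b; X3 -> c; Y1 -> B B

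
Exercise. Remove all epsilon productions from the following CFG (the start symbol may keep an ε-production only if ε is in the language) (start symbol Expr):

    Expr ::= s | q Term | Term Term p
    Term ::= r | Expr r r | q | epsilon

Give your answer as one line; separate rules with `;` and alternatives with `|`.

Nullable nonterminals: {Term}.
ε ∉ L(G), so no ε-production is kept.
For each production, add variants omitting each subset of nullable occurrences: Expr → q Term gives q Term | q. Expr → Term Term p gives Term Term p | Term p | p.

Expr ::= s | q Term | q | Term Term p | Term p | p; Term ::= r | Expr r r | q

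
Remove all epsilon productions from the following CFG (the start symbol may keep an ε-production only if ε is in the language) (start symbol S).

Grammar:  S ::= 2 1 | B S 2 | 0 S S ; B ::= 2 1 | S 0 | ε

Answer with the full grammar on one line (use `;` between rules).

S ::= 2 1 | B S 2 | S 2 | 0 S S; B ::= 2 1 | S 0

Nullable set = {B}.
ε ∉ L(G), so no ε-production is kept.
Add the nullable-subset variants: S → B S 2 gives B S 2 | S 2.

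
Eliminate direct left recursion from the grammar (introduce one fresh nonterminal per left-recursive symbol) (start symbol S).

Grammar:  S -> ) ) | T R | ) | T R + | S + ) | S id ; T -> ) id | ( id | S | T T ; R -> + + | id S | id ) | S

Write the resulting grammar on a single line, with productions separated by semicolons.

S -> ) ) S' | T R S' | ) S' | T R + S'; T -> ) id T' | ( id T' | S T'; R -> + + | id S | id ) | S; S' -> + ) S' | id S' | ε; T' -> T T' | ε

S, T are directly left-recursive.
For S: α = {+ ), id}, β = {) ), T R, ), T R +}. Rewrite as S → β S' and S' → α S' | ε.
For T: α = {T}, β = {) id, ( id, S}. Rewrite as T → β T' and T' → α T' | ε.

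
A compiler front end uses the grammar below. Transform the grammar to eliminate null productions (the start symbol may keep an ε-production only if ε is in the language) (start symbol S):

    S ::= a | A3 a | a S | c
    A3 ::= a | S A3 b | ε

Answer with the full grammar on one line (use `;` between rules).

Nullable nonterminals: {A3}.
ε ∉ L(G), so no ε-production is kept.
For each production, add variants omitting each subset of nullable occurrences: A3 → S A3 b gives S A3 b | S b.

S ::= a | A3 a | a S | c; A3 ::= a | S A3 b | S b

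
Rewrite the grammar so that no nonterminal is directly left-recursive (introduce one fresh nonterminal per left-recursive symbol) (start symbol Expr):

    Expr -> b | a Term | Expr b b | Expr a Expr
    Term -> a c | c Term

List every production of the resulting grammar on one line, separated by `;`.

Expr -> b Expr1 | a Term Expr1; Term -> a c | c Term; Expr1 -> b b Expr1 | a Expr Expr1 | ε

Expr is directly left-recursive.
For Expr: α = {b b, a Expr}, β = {b, a Term}. Rewrite as Expr → β Expr1 and Expr1 → α Expr1 | ε.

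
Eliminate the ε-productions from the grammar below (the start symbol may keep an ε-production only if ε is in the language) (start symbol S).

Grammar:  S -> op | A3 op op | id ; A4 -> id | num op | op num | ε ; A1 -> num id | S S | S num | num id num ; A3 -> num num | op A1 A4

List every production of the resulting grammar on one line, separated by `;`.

S -> op | A3 op op | id; A4 -> id | num op | op num; A1 -> num id | S S | S num | num id num; A3 -> num num | op A1 A4 | op A1

Nullable nonterminals: {A4}.
ε ∉ L(G), so no ε-production is kept.
For each production, add variants omitting each subset of nullable occurrences: A3 → op A1 A4 gives op A1 A4 | op A1.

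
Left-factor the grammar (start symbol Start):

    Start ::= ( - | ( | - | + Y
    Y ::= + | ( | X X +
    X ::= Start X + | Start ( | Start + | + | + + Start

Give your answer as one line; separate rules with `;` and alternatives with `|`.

Start ::= - | + Y | ( Start1; Y ::= + | ( | X X +; X ::= Start X1 | + X2; Start1 ::= - | epsilon; X1 ::= X + | ( | +; X2 ::= epsilon | + Start

Start has alternatives sharing prefix '(': factor to Start → ( Start1 with Start1 → - | ε.
X has alternatives sharing prefix 'Start': factor to X → Start X1 with X1 → X + | ( | +.
X has alternatives sharing prefix '+': factor to X → + X2 with X2 → ε | + Start.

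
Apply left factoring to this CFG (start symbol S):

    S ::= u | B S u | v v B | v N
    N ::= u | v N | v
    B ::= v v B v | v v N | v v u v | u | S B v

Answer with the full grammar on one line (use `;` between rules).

S has alternatives sharing prefix 'v': factor to S → v S' with S' → v B | N.
N has alternatives sharing prefix 'v': factor to N → v N' with N' → N | ε.
B has alternatives sharing prefix 'v v': factor to B → v v B' with B' → B v | N | u v.

S ::= u | B S u | v S'; N ::= u | v N'; B ::= u | S B v | v v B'; S' ::= v B | N; N' ::= N | ε; B' ::= B v | N | u v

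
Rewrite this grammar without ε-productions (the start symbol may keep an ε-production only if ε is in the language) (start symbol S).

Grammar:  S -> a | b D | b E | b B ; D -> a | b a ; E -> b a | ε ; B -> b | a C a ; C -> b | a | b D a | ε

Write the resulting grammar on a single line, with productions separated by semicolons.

Nullable nonterminals: {C, E}.
ε ∉ L(G), so no ε-production is kept.
For each production, add variants omitting each subset of nullable occurrences: S → b E gives b E | b. B → a C a gives a C a | a a.

S -> a | b D | b E | b | b B; D -> a | b a; E -> b a; B -> b | a C a | a a; C -> b | a | b D a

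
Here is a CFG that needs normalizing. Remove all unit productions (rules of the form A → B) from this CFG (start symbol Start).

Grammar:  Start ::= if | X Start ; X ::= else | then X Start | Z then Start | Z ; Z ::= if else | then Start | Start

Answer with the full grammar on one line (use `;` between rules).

Start ::= if | X Start; X ::= if else | then Start | if | X Start | else | then X Start | Z then Start; Z ::= if else | then Start | if | X Start

Unit pairs: X ⇒* {Start, Z}; Z ⇒* {Start}.
Replace each nonterminal's rules with the union of the non-unit rules of every nonterminal it unit-derives.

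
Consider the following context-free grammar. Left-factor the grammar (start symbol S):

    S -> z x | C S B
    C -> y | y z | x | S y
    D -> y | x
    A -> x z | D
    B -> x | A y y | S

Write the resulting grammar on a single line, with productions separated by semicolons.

C has alternatives sharing prefix 'y': factor to C → y C' with C' → ε | z.

S -> z x | C S B; C -> x | S y | y C'; D -> y | x; A -> x z | D; B -> x | A y y | S; C' -> eps | z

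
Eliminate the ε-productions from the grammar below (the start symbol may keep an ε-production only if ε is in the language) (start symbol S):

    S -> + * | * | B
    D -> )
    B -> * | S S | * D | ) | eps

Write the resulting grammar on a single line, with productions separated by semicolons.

The nullable symbols are {B, S}.
ε ∈ L(G) since S is nullable, so keep S → ε.
Expand every rule over subsets of its nullable positions: B → S S gives S S | S.

S -> + * | * | B | eps; D -> ); B -> * | S S | S | * D | )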